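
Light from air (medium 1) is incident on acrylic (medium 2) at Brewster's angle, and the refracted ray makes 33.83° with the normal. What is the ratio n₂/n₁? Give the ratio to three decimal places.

n₂/n₁ ≈ 1.492

θ_B + θ_t = 90°, so θ_B = 90° − 33.83° = 56.17°.
Then n₂/n₁ = tan θ_B = tan 56.17° = 1.492.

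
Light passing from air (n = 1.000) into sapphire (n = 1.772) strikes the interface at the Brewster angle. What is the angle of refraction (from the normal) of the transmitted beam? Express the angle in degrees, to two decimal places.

First find Brewster's angle: tan θ_B = 1.772/1.000 = 1.7720, giving θ_B = 60.56°.
At Brewster's angle the reflected and refracted rays are perpendicular, so θ_t = 90° − θ_B = 90° − 60.56° = 29.44°.

θ_t ≈ 29.44°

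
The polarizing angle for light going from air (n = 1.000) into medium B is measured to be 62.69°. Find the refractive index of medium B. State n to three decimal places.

n ≈ 1.937

At the polarizing angle, tan θ_B = n₂/n₁ with n₁ on the incident side (air) and n₂ on the transmitted side (medium B).
n₂ = n₁ tan θ_B = 1.000 × tan 62.69° = 1.937.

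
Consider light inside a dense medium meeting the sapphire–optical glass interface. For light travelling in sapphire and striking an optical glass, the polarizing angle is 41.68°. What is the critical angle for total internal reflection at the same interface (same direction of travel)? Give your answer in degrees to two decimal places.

θ_c ≈ 62.92°

From Brewster, n₂/n₁ = tan θ_B = tan 41.68° = 0.8903.
Then sin θ_c = n₂/n₁ = 0.8903, so θ_c = arcsin 0.8903 = 62.92°.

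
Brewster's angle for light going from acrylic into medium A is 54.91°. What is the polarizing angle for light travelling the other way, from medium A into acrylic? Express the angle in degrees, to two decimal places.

θ_B' ≈ 35.09°

tan θ_B' = n₁/n₂ = 1/tan θ_B, so θ_B' = 90° − θ_B.
θ_B' = 90° − 54.91° = 35.09°.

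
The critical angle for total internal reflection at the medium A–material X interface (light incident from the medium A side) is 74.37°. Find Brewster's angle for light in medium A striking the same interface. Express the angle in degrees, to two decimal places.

θ_B ≈ 43.92°

At the critical angle sin θ_c = n₂/n₁, giving n₂/n₁ = sin 74.37° = 0.9630.
Then tan θ_B = n₂/n₁ = 0.9630, so θ_B = arctan 0.9630 = 43.92°.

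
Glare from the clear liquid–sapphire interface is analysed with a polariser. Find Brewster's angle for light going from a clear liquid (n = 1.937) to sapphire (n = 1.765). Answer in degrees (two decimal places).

θ_B ≈ 42.34°

Here n₂/n₁ = 1.765/1.937 = 0.9112, and Brewster's law gives tan θ_B = n₂/n₁.
So θ_B = arctan 0.9112 = 42.34°.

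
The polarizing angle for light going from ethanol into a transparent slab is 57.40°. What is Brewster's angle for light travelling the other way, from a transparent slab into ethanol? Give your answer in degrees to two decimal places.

The two Brewster angles are complementary: θ_B' = 90° − θ_B = 90° − 57.40° = 32.60°.

θ_B' ≈ 32.60°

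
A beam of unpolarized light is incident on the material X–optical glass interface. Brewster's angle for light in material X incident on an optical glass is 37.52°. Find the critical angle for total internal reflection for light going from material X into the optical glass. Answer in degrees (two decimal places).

θ_c ≈ 50.16°

n₂/n₁ = tan 37.52° = 0.7679; the critical angle satisfies sin θ_c = n₂/n₁.
θ_c = arcsin(0.7679) = 50.16°.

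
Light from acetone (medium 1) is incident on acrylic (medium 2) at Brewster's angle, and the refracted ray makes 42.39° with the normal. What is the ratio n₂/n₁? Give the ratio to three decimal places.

n₂/n₁ ≈ 1.096

At Brewster incidence θ_B = 90° − θ_t = 90° − 42.39° = 47.61°.
tan θ_B = n₂/n₁, so n₂/n₁ = tan 47.61° = 1.096.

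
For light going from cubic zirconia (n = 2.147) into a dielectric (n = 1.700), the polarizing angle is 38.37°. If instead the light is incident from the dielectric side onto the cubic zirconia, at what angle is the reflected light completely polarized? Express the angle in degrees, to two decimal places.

tan θ_B' = n₁/n₂ = 1/tan θ_B, so θ_B' = 90° − θ_B.
θ_B' = 90° − 38.37° = 51.63°.

θ_B' ≈ 51.63°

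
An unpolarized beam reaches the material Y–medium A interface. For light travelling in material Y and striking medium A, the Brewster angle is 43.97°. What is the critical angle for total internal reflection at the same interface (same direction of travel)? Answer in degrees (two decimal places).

n₂/n₁ = tan 43.97° = 0.9647; the critical angle satisfies sin θ_c = n₂/n₁.
θ_c = arcsin(0.9647) = 74.73°.

θ_c ≈ 74.73°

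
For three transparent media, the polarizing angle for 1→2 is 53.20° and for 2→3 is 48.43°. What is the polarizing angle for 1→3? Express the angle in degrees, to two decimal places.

tan θ_B(1→2) = n₂/n₁ = tan 53.20° = 1.3367.
tan θ_B(2→3) = n₃/n₂ = tan 48.43° = 1.1275.
Multiplying, n₃/n₁ = 1.3367 × 1.1275 = 1.5072, and θ_B(1→3) = arctan 1.5072 = 56.44°.

θ_B ≈ 56.44°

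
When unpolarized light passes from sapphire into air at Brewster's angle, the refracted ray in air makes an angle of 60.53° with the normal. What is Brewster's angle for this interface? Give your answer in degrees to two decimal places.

θ_B ≈ 29.47°

Since the reflected and refracted rays are at right angles at the polarizing angle, θ_B + θ_t = 90°.
So θ_B = 90° − θ_t = 90° − 60.53° = 29.47°.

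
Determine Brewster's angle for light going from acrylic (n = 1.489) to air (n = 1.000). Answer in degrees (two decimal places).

Brewster's condition: tan θ_B = n₂/n₁ = 1.000/1.489 = 0.6716.
θ_B = arctan(0.6716) = 33.88°.

θ_B ≈ 33.88°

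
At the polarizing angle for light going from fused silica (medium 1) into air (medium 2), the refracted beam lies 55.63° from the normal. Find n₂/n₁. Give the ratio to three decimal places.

n₂/n₁ ≈ 0.684

At Brewster incidence θ_B = 90° − θ_t = 90° − 55.63° = 34.37°.
Then n₂/n₁ = tan θ_B = tan 34.37° = 0.684.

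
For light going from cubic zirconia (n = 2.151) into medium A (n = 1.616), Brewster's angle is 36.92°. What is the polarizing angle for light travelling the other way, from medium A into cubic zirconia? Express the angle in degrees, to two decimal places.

θ_B' ≈ 53.08°

tan θ_B' = n₁/n₂ = 1/tan θ_B, so θ_B' = 90° − θ_B.
θ_B' = 90° − 36.92° = 53.08°.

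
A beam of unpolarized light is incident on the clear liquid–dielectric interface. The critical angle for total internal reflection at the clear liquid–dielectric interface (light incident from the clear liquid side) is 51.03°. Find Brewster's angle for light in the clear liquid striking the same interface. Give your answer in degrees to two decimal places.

At the critical angle sin θ_c = n₂/n₁, giving n₂/n₁ = sin 51.03° = 0.7775.
Then tan θ_B = n₂/n₁ = 0.7775, so θ_B = arctan 0.7775 = 37.86°.

θ_B ≈ 37.86°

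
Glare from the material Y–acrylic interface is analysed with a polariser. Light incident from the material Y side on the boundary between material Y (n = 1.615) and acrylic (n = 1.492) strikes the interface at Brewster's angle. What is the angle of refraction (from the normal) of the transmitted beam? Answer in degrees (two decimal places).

θ_t ≈ 47.27°

θ_B = arctan(n₂/n₁) = arctan(1.492/1.615) = 42.73°.
The refracted ray is perpendicular to the reflected ray, so θ_t = 90° − θ_B = 47.27°.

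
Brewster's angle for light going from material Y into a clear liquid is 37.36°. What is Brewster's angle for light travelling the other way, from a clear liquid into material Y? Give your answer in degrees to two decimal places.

θ_B' ≈ 52.64°

tan θ_B' = n₁/n₂ = 1/tan θ_B, so θ_B' = 90° − θ_B.
θ_B' = 90° − 37.36° = 52.64°.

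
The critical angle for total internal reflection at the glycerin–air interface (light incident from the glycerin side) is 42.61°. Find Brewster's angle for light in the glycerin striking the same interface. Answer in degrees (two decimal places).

θ_B ≈ 34.10°

n₂/n₁ = sin θ_c = sin 42.61° = 0.6770.
tan θ_B equals the same ratio, so θ_B = arctan(0.6770) = 34.10°.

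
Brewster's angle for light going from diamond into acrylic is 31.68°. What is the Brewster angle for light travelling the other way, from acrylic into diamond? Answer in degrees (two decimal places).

θ_B' ≈ 58.32°

tan θ_B' = n₁/n₂ = 1/tan θ_B, so θ_B' = 90° − θ_B.
θ_B' = 90° − 31.68° = 58.32°.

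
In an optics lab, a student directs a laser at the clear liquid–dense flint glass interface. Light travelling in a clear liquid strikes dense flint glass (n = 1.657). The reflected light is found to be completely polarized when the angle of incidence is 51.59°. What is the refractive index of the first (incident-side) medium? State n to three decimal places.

At the Brewster angle, tan θ_B = n₂/n₁ with n₁ on the incident side (a clear liquid) and n₂ on the transmitted side (dense flint glass).
n₁ = n₂ / tan θ_B = 1.657 / tan 51.59° = 1.314.

n ≈ 1.314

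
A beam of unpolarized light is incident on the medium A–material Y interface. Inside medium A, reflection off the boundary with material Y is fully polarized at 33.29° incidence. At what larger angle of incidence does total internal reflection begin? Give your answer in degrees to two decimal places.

n₂/n₁ = tan 33.29° = 0.6566; the critical angle satisfies sin θ_c = n₂/n₁.
θ_c = arcsin(0.6566) = 41.04°.

θ_c ≈ 41.04°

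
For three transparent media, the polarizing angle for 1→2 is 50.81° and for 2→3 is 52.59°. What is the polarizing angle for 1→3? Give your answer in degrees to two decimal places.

θ_B ≈ 58.05°

tan θ_B(1→2) = n₂/n₁ = tan 50.81° = 1.2266.
tan θ_B(2→3) = n₃/n₂ = tan 52.59° = 1.3075.
So n₃/n₁ = (n₂/n₁)(n₃/n₂) = 1.2266 × 1.3075 = 1.6037.
θ_B(1→3) = arctan(1.6037) = 58.05°.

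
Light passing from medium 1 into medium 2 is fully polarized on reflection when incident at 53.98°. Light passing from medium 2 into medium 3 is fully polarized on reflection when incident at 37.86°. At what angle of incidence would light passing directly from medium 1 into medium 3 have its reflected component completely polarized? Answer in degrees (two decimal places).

θ_B ≈ 46.91°

n₂/n₁ = tan 53.98° = 1.3754 and n₃/n₂ = tan 37.86° = 0.7774.
So n₃/n₁ = (n₂/n₁)(n₃/n₂) = 1.3754 × 0.7774 = 1.0692.
θ_B(1→3) = arctan(1.0692) = 46.91°.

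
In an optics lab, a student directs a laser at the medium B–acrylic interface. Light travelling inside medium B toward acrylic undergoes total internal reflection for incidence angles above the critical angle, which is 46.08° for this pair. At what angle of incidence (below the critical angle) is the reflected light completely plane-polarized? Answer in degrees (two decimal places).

n₂/n₁ = sin θ_c = sin 46.08° = 0.7203.
tan θ_B equals the same ratio, so θ_B = arctan(0.7203) = 35.77°.

θ_B ≈ 35.77°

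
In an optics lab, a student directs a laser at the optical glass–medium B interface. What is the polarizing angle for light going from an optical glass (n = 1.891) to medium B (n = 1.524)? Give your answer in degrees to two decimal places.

θ_B ≈ 38.87°

tan θ_B = n₂/n₁ = 1.524/1.891 = 0.8059.
θ_B = arctan(0.8059) = 38.87°.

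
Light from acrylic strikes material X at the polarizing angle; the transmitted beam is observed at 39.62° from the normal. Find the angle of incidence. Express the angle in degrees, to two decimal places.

θ_B ≈ 50.38°

Brewster's condition makes the reflected and refracted beams perpendicular: θ_B + θ_t = 90°.
So θ_B = 90° − θ_t = 90° − 39.62° = 50.38°.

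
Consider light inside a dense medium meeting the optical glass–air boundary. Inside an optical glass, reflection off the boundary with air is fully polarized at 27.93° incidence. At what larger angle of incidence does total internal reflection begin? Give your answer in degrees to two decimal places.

θ_c ≈ 32.02°

n₂/n₁ = tan 27.93° = 0.5301; the critical angle satisfies sin θ_c = n₂/n₁.
θ_c = arcsin(0.5301) = 32.02°.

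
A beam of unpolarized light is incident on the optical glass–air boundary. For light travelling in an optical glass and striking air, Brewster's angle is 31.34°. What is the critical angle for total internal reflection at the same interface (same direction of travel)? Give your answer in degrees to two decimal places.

tan θ_B = n₂/n₁ = tan 31.34° = 0.6090.
Total internal reflection: sin θ_c = n₂/n₁ = 0.6090.
θ_c = arcsin(0.6090) = 37.51°.

θ_c ≈ 37.51°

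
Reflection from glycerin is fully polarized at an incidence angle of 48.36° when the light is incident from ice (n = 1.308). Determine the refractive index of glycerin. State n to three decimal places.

At the polarizing angle, tan θ_B = n₂/n₁ with n₁ on the incident side (ice) and n₂ on the transmitted side (glycerin).
n₂ = n₁ tan θ_B = 1.308 × tan 48.36° = 1.471.

n ≈ 1.471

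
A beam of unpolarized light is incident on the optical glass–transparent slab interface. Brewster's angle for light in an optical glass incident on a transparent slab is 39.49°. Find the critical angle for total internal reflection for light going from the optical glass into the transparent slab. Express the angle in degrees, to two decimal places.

n₂/n₁ = tan 39.49° = 0.8240; the critical angle satisfies sin θ_c = n₂/n₁.
θ_c = arcsin(0.8240) = 55.49°.

θ_c ≈ 55.49°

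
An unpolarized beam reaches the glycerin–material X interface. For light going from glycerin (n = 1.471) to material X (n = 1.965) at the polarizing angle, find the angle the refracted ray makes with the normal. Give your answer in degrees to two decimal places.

tan θ_B = n₂/n₁ = 1.965/1.471 = 1.3358, so θ_B = 53.18°.
The refracted ray is perpendicular to the reflected ray, so θ_t = 90° − θ_B = 36.82°.

θ_t ≈ 36.82°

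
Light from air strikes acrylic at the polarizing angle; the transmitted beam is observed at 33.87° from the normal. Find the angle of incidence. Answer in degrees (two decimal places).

Since the reflected and refracted rays are at right angles at the polarizing angle, θ_B + θ_t = 90°.
So θ_B = 90° − θ_t = 90° − 33.87° = 56.13°.

θ_B ≈ 56.13°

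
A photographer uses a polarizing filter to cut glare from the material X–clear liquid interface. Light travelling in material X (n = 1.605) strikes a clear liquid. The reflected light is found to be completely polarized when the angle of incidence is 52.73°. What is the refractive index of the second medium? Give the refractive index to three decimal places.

Brewster's law: tan θ_B = n₂/n₁ (light incident in material X, refracted into a clear liquid).
n₂ = n₁ tan θ_B = 1.605 × tan 52.73° = 2.109.

n ≈ 2.109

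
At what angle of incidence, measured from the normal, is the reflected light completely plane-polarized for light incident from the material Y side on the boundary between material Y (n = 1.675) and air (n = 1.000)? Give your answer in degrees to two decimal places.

θ_B ≈ 30.84°

Brewster's condition: tan θ_B = n₂/n₁ = 1.000/1.675 = 0.5970.
θ_B = arctan(0.5970) = 30.84°.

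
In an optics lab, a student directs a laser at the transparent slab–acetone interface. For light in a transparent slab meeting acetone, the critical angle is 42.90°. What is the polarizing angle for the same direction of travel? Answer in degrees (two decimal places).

θ_B ≈ 34.24°

sin θ_c = n₂/n₁, so n₂/n₁ = sin 42.90° = 0.6807.
Brewster: tan θ_B = n₂/n₁ = 0.6807.
θ_B = arctan(0.6807) = 34.24°.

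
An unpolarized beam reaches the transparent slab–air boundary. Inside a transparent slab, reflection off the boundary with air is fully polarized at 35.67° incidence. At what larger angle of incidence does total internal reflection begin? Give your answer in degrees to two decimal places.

From Brewster, n₂/n₁ = tan θ_B = tan 35.67° = 0.7178.
Then sin θ_c = n₂/n₁ = 0.7178, so θ_c = arcsin 0.7178 = 45.87°.

θ_c ≈ 45.87°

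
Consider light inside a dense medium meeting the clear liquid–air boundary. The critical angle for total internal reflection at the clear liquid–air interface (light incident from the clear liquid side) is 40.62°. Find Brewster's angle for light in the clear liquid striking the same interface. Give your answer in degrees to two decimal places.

θ_B ≈ 33.07°

At the critical angle sin θ_c = n₂/n₁, giving n₂/n₁ = sin 40.62° = 0.6510.
Then tan θ_B = n₂/n₁ = 0.6510, so θ_B = arctan 0.6510 = 33.07°.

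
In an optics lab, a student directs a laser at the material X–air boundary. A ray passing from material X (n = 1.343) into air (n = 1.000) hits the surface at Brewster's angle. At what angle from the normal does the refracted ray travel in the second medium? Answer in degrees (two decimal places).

tan θ_B = n₂/n₁ = 1.000/1.343 = 0.7446, so θ_B = 36.67°.
The refracted ray is perpendicular to the reflected ray, so θ_t = 90° − θ_B = 53.33°.

θ_t ≈ 53.33°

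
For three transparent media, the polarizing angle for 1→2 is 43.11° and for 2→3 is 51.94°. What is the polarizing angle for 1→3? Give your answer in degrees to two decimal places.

tan θ_B(1→2) = n₂/n₁ = tan 43.11° = 0.9361.
tan θ_B(2→3) = n₃/n₂ = tan 51.94° = 1.2772.
So n₃/n₁ = (n₂/n₁)(n₃/n₂) = 0.9361 × 1.2772 = 1.1956.
θ_B(1→3) = arctan(1.1956) = 50.09°.

θ_B ≈ 50.09°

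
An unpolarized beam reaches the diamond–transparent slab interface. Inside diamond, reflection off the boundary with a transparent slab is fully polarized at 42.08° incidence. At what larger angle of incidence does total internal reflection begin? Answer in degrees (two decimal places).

θ_c ≈ 64.55°

tan θ_B = n₂/n₁ = tan 42.08° = 0.9029.
Total internal reflection: sin θ_c = n₂/n₁ = 0.9029.
θ_c = arcsin(0.9029) = 64.55°.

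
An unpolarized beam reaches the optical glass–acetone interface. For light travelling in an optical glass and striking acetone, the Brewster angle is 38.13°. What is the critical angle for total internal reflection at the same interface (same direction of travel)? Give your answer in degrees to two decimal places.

tan θ_B = n₂/n₁ = tan 38.13° = 0.7849.
Total internal reflection: sin θ_c = n₂/n₁ = 0.7849.
θ_c = arcsin(0.7849) = 51.72°.

θ_c ≈ 51.72°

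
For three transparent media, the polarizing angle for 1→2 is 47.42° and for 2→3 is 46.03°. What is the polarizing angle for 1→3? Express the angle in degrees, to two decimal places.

n₂/n₁ = tan 47.42° = 1.0883 and n₃/n₂ = tan 46.03° = 1.0366.
n₃/n₁ = 1.1281. Then tan θ_B(1→3) = n₃/n₁, so θ_B(1→3) = arctan(1.1281) = 48.44°.

θ_B ≈ 48.44°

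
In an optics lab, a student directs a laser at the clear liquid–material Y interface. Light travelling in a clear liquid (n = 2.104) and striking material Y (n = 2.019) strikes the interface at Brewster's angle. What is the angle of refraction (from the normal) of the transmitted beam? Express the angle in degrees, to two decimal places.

First find Brewster's angle: tan θ_B = 2.019/2.104 = 0.9596, giving θ_B = 43.82°.
At Brewster's angle the reflected and refracted rays are perpendicular, so θ_t = 90° − θ_B = 90° − 43.82° = 46.18°.

θ_t ≈ 46.18°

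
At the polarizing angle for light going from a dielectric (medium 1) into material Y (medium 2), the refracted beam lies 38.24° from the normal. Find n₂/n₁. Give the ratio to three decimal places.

θ_B + θ_t = 90°, so θ_B = 90° − 38.24° = 51.76°.
Then n₂/n₁ = tan θ_B = tan 51.76° = 1.269.

n₂/n₁ ≈ 1.269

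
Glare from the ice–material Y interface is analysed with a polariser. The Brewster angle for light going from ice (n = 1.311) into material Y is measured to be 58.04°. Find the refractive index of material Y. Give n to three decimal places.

Full polarization of the reflected beam means tan θ_B = n₂/n₁, where n₁ is the incident medium (ice).
n₂ = n₁ tan θ_B = 1.311 × tan 58.04° = 2.101.

n ≈ 2.101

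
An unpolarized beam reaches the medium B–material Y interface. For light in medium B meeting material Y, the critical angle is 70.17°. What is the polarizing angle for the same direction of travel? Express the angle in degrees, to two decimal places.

θ_B ≈ 43.25°

At the critical angle sin θ_c = n₂/n₁, giving n₂/n₁ = sin 70.17° = 0.9407.
Then tan θ_B = n₂/n₁ = 0.9407, so θ_B = arctan 0.9407 = 43.25°.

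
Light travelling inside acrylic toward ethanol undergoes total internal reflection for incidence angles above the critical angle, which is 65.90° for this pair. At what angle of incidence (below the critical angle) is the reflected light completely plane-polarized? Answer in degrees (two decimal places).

θ_B ≈ 42.39°

n₂/n₁ = sin θ_c = sin 65.90° = 0.9128.
tan θ_B equals the same ratio, so θ_B = arctan(0.9128) = 42.39°.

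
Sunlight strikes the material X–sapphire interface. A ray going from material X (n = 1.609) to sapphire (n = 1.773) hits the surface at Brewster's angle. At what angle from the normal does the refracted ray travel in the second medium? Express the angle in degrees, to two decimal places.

tan θ_B = n₂/n₁ = 1.773/1.609 = 1.1019, so θ_B = 47.78°.
The refracted ray is perpendicular to the reflected ray, so θ_t = 90° − θ_B = 42.22°.

θ_t ≈ 42.22°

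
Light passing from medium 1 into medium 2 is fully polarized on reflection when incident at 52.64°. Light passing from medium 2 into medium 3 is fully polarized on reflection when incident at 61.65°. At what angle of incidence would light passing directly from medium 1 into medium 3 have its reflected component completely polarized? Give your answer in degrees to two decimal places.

θ_B ≈ 67.61°

n₂/n₁ = tan 52.64° = 1.3098 and n₃/n₂ = tan 61.65° = 1.8533.
n₃/n₁ = 2.4276. Then tan θ_B(1→3) = n₃/n₁, so θ_B(1→3) = arctan(2.4276) = 67.61°.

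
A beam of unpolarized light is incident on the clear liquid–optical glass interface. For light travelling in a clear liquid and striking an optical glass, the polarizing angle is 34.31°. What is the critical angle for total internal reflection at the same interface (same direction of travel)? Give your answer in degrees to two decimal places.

From Brewster, n₂/n₁ = tan θ_B = tan 34.31° = 0.6824.
Then sin θ_c = n₂/n₁ = 0.6824, so θ_c = arcsin 0.6824 = 43.03°.

θ_c ≈ 43.03°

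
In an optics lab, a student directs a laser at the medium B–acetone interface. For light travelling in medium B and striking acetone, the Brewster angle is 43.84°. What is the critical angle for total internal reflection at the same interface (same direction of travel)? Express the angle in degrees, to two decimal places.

θ_c ≈ 73.80°

tan θ_B = n₂/n₁ = tan 43.84° = 0.9603.
Total internal reflection: sin θ_c = n₂/n₁ = 0.9603.
θ_c = arcsin(0.9603) = 73.80°.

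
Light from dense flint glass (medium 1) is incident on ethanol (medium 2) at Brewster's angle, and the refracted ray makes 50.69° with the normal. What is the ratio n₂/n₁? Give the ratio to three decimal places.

At Brewster incidence θ_B = 90° − θ_t = 90° − 50.69° = 39.31°.
Then n₂/n₁ = tan θ_B = tan 39.31° = 0.819.

n₂/n₁ ≈ 0.819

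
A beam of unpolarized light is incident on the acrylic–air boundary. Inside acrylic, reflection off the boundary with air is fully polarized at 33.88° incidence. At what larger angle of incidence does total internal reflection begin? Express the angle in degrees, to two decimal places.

θ_c ≈ 42.18°

n₂/n₁ = tan 33.88° = 0.6715; the critical angle satisfies sin θ_c = n₂/n₁.
θ_c = arcsin(0.6715) = 42.18°.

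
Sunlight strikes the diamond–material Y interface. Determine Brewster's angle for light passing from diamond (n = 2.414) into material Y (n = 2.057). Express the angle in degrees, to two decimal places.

tan θ_B = n₂/n₁ = 2.057/2.414 = 0.8521.
θ_B = arctan(0.8521) = 40.43°.

θ_B ≈ 40.43°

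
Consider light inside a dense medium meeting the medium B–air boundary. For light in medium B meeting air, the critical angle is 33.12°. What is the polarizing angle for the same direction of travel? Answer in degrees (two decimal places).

θ_B ≈ 28.65°

sin θ_c = n₂/n₁, so n₂/n₁ = sin 33.12° = 0.5464.
Brewster: tan θ_B = n₂/n₁ = 0.5464.
θ_B = arctan(0.5464) = 28.65°.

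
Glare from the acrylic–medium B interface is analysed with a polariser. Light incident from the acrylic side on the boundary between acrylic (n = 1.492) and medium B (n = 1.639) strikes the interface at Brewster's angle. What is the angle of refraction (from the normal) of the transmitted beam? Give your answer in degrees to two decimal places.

θ_t ≈ 42.31°

First find Brewster's angle: tan θ_B = 1.639/1.492 = 1.0985, giving θ_B = 47.69°.
Since θ_B + θ_t = 90° at Brewster incidence, θ_t = 90° − 47.69° = 42.31°.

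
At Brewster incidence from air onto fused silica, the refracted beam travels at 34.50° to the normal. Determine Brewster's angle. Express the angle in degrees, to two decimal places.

θ_B ≈ 55.50°

At Brewster's angle the reflected and refracted rays are perpendicular, so θ_B + θ_t = 90°.
So θ_B = 90° − θ_t = 90° − 34.50° = 55.50°.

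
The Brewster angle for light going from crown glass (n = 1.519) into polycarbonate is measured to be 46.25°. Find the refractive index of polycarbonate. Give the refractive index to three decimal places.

Brewster's law: tan θ_B = n₂/n₁ (light incident in crown glass, refracted into polycarbonate).
n₂ = n₁ tan θ_B = 1.519 × tan 46.25° = 1.587.

n ≈ 1.587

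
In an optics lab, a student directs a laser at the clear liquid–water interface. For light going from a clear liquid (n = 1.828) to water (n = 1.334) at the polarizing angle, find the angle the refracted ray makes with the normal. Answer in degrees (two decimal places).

tan θ_B = n₂/n₁ = 1.334/1.828 = 0.7298, so θ_B = 36.12°.
The refracted ray is perpendicular to the reflected ray, so θ_t = 90° − θ_B = 53.88°.

θ_t ≈ 53.88°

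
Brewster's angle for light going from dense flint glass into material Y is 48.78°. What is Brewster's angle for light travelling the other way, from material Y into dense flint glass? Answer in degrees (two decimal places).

tan θ_B' = n₁/n₂ = 1/tan θ_B, so θ_B' = 90° − θ_B.
θ_B' = 90° − 48.78° = 41.22°.

θ_B' ≈ 41.22°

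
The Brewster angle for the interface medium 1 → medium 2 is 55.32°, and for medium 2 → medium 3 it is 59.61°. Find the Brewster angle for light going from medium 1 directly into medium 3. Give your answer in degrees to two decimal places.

tan θ_B(1→2) = n₂/n₁ = tan 55.32° = 1.4453.
tan θ_B(2→3) = n₃/n₂ = tan 59.61° = 1.7051.
Multiplying, n₃/n₁ = 1.4453 × 1.7051 = 2.4644, and θ_B(1→3) = arctan 2.4644 = 67.91°.

θ_B ≈ 67.91°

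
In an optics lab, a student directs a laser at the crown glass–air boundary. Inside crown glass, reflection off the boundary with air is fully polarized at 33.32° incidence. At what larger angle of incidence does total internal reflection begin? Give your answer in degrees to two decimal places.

From Brewster, n₂/n₁ = tan θ_B = tan 33.32° = 0.6574.
Then sin θ_c = n₂/n₁ = 0.6574, so θ_c = arcsin 0.6574 = 41.10°.

θ_c ≈ 41.10°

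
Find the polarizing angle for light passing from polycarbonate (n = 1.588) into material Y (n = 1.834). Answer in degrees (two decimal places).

Brewster's condition: tan θ_B = n₂/n₁ = 1.834/1.588 = 1.1549.
θ_B = arctan(1.1549) = 49.11°.

θ_B ≈ 49.11°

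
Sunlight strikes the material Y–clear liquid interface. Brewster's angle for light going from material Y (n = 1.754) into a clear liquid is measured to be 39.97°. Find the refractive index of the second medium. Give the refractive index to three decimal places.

n ≈ 1.470

At Brewster's angle, tan θ_B = n₂/n₁ with n₁ on the incident side (material Y) and n₂ on the transmitted side (a clear liquid).
n₂ = n₁ tan θ_B = 1.754 × tan 39.97° = 1.470.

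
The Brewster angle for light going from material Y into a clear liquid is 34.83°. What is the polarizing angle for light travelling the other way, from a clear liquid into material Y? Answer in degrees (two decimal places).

θ_B' ≈ 55.17°

Reversing the direction swaps n₁ and n₂, so tan θ_B' = 1/tan θ_B and θ_B' = 90° − θ_B.
Hence θ_B' = 90° − 34.83° = 55.17°.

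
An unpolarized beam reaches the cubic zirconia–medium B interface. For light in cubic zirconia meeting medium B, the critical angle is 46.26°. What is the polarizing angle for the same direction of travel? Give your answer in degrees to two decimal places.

θ_B ≈ 35.85°

At the critical angle sin θ_c = n₂/n₁, giving n₂/n₁ = sin 46.26° = 0.7225.
Then tan θ_B = n₂/n₁ = 0.7225, so θ_B = arctan 0.7225 = 35.85°.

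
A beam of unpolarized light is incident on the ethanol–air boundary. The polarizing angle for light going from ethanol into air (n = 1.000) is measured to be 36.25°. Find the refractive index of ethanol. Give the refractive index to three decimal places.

At the polarizing angle, tan θ_B = n₂/n₁ with n₁ on the incident side (ethanol) and n₂ on the transmitted side (air).
n₁ = n₂ / tan θ_B = 1.000 / tan 36.25° = 1.364.

n ≈ 1.364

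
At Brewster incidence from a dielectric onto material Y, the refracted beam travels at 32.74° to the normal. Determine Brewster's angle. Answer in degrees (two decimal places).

θ_B ≈ 57.26°

Since the reflected and refracted rays are at right angles at the polarizing angle, θ_B + θ_t = 90°.
So θ_B = 90° − θ_t = 90° − 32.74° = 57.26°.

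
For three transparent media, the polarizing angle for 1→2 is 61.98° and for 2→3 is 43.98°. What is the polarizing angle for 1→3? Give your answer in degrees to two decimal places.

Each Brewster angle gives a ratio: n₂/n₁ = tan 61.98° = 1.8791, n₃/n₂ = tan 43.98° = 0.9650.
Multiplying, n₃/n₁ = 1.8791 × 0.9650 = 1.8134, and θ_B(1→3) = arctan 1.8134 = 61.13°.

θ_B ≈ 61.13°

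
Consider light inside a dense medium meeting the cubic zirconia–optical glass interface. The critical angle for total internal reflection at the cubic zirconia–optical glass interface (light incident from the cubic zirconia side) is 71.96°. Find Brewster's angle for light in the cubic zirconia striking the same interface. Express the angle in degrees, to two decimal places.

sin θ_c = n₂/n₁, so n₂/n₁ = sin 71.96° = 0.9508.
Brewster: tan θ_B = n₂/n₁ = 0.9508.
θ_B = arctan(0.9508) = 43.56°.

θ_B ≈ 43.56°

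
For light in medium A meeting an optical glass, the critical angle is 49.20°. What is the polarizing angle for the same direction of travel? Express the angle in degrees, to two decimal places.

sin θ_c = n₂/n₁, so n₂/n₁ = sin 49.20° = 0.7570.
Brewster: tan θ_B = n₂/n₁ = 0.7570.
θ_B = arctan(0.7570) = 37.13°.

θ_B ≈ 37.13°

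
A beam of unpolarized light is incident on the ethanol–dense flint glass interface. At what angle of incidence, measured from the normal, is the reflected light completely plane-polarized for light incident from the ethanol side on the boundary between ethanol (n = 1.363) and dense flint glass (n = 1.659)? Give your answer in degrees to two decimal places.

θ_B ≈ 50.59°

Brewster's condition: tan θ_B = n₂/n₁ = 1.659/1.363 = 1.2172.
So θ_B = arctan 1.2172 = 50.59°.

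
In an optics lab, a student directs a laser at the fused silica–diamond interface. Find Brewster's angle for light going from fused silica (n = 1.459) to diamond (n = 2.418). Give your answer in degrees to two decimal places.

θ_B ≈ 58.89°

Here n₂/n₁ = 2.418/1.459 = 1.6573, and Brewster's law gives tan θ_B = n₂/n₁.
θ_B = arctan(1.6573) = 58.89°.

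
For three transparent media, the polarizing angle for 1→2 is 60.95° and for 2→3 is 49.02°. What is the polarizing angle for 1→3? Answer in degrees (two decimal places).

Each Brewster angle gives a ratio: n₂/n₁ = tan 60.95° = 1.8003, n₃/n₂ = tan 49.02° = 1.1512.
n₃/n₁ = 2.0725. Then tan θ_B(1→3) = n₃/n₁, so θ_B(1→3) = arctan(2.0725) = 64.24°.

θ_B ≈ 64.24°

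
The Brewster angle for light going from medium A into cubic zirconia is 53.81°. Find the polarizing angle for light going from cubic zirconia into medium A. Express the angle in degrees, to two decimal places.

Reversing the direction swaps n₁ and n₂, so tan θ_B' = 1/tan θ_B and θ_B' = 90° − θ_B.
Hence θ_B' = 90° − 53.81° = 36.19°.

θ_B' ≈ 36.19°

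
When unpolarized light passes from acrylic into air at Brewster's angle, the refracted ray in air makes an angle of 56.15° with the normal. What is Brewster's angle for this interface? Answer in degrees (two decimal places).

Since the reflected and refracted rays are at right angles at the polarizing angle, θ_B + θ_t = 90°.
So θ_B = 90° − θ_t = 90° − 56.15° = 33.85°.

θ_B ≈ 33.85°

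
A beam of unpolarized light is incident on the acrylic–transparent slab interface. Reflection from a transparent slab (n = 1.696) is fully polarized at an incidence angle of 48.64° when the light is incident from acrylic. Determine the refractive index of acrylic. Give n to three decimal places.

n ≈ 1.493

Full polarization of the reflected beam means tan θ_B = n₂/n₁, where n₁ is the incident medium (acrylic).
n₁ = n₂ / tan θ_B = 1.696 / tan 48.64° = 1.493.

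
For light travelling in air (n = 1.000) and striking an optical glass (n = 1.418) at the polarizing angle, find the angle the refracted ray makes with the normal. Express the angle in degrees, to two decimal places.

θ_t ≈ 35.19°

θ_B = arctan(n₂/n₁) = arctan(1.418/1.000) = 54.81°.
The refracted ray is perpendicular to the reflected ray, so θ_t = 90° − θ_B = 35.19°.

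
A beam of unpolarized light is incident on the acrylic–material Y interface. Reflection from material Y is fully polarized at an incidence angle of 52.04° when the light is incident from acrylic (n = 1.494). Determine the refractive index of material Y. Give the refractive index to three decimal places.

n ≈ 1.915

Brewster's law: tan θ_B = n₂/n₁ (light incident in acrylic, refracted into material Y).
n₂ = n₁ tan θ_B = 1.494 × tan 52.04° = 1.915.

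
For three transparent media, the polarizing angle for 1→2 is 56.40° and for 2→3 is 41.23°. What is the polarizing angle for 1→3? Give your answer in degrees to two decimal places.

tan θ_B(1→2) = n₂/n₁ = tan 56.40° = 1.5051.
tan θ_B(2→3) = n₃/n₂ = tan 41.23° = 0.8764.
So n₃/n₁ = (n₂/n₁)(n₃/n₂) = 1.5051 × 0.8764 = 1.3190.
θ_B(1→3) = arctan(1.3190) = 52.83°.

θ_B ≈ 52.83°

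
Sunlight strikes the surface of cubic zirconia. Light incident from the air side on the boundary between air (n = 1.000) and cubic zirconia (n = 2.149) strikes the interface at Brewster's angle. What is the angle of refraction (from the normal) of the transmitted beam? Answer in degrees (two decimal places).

θ_t ≈ 24.95°

tan θ_B = n₂/n₁ = 2.149/1.000 = 2.1490, so θ_B = 65.05°.
The refracted ray is perpendicular to the reflected ray, so θ_t = 90° − θ_B = 24.95°.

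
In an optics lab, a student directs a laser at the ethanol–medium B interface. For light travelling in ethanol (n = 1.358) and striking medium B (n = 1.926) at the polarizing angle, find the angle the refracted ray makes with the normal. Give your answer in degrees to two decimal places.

First find Brewster's angle: tan θ_B = 1.926/1.358 = 1.4183, giving θ_B = 54.81°.
Since θ_B + θ_t = 90° at Brewster incidence, θ_t = 90° − 54.81° = 35.19°.

θ_t ≈ 35.19°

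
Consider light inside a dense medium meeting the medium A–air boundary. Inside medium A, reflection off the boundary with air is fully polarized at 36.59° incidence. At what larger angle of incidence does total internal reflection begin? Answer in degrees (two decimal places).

θ_c ≈ 47.94°

From Brewster, n₂/n₁ = tan θ_B = tan 36.59° = 0.7424.
Then sin θ_c = n₂/n₁ = 0.7424, so θ_c = arcsin 0.7424 = 47.94°.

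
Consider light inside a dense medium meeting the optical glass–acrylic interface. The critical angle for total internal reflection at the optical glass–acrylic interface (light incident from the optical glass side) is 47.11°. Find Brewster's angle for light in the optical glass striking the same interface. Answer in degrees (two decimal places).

At the critical angle sin θ_c = n₂/n₁, giving n₂/n₁ = sin 47.11° = 0.7327.
Then tan θ_B = n₂/n₁ = 0.7327, so θ_B = arctan 0.7327 = 36.23°.

θ_B ≈ 36.23°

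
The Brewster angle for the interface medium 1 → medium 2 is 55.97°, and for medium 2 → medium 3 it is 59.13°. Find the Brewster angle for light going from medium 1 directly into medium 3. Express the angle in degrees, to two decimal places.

Each Brewster angle gives a ratio: n₂/n₁ = tan 55.97° = 1.4809, n₃/n₂ = tan 59.13° = 1.6729.
So n₃/n₁ = (n₂/n₁)(n₃/n₂) = 1.4809 × 1.6729 = 2.4773.
θ_B(1→3) = arctan(2.4773) = 68.02°.

θ_B ≈ 68.02°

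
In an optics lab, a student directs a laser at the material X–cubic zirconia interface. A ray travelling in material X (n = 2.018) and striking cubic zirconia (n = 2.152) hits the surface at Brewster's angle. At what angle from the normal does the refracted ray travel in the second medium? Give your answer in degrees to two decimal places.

θ_t ≈ 43.16°

tan θ_B = n₂/n₁ = 2.152/2.018 = 1.0664, so θ_B = 46.84°.
Since θ_B + θ_t = 90° at Brewster incidence, θ_t = 90° − 46.84° = 43.16°.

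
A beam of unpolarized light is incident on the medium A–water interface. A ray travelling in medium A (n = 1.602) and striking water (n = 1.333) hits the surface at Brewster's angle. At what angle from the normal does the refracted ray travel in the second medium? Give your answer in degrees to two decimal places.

First find Brewster's angle: tan θ_B = 1.333/1.602 = 0.8321, giving θ_B = 39.76°.
The refracted ray is perpendicular to the reflected ray, so θ_t = 90° − θ_B = 50.24°.

θ_t ≈ 50.24°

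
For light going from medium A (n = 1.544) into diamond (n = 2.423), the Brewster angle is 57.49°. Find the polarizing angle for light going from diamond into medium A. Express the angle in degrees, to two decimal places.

θ_B' ≈ 32.51°

The two Brewster angles are complementary: θ_B' = 90° − θ_B = 90° − 57.49° = 32.51°.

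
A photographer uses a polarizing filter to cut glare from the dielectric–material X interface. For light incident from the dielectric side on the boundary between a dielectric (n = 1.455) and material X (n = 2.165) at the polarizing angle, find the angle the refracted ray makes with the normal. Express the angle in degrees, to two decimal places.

θ_t ≈ 33.90°

tan θ_B = n₂/n₁ = 2.165/1.455 = 1.4880, so θ_B = 56.10°.
At Brewster's angle the reflected and refracted rays are perpendicular, so θ_t = 90° − θ_B = 90° − 56.10° = 33.90°.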